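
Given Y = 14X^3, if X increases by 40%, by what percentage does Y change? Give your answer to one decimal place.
174.4%

For Y = 14X^3:
If X → X(1 + 0.4)
Then Y → Y · (1 + 0.4)^3
     = Y · 2.7440

Percentage change = ((1 + 0.4)^3 − 1) × 100% = 174.4%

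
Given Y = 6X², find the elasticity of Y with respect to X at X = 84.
Elasticity = 2

Elasticity = (dY/dX) · (X/Y)

dY/dX = 12·X
At X = 84: dY/dX = 1008, Y = 42336

Elasticity = 1008 · (84 / 42336) = 2

Interpretation: for a small percentage change in X, the percentage change in Y is approximately 2.00 times as large.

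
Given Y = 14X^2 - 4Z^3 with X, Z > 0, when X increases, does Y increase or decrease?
Y increases

Taking the partial derivative:
∂Y/∂X = 28X

∂Y/∂X = 28X > 0 (assuming positive values)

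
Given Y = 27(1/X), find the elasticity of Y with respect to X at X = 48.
Elasticity = -1

Elasticity = (dY/dX) · (X/Y)

dY/dX = -27/X²
At X = 48: dY/dX = -3/256, Y = 9/16

Elasticity = (-3/256) · (48 / (9/16)) = -1

Interpretation: for a small percentage change in X, the percentage change in Y is approximately -1.00 times as large.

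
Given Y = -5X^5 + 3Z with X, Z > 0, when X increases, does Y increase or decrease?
Y decreases

Taking the partial derivative:
∂Y/∂X = -25X^4

∂Y/∂X = -25X^4 < 0 (assuming positive values)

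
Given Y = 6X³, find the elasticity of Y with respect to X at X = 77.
Elasticity = 3

Elasticity = (dY/dX) · (X/Y)

dY/dX = 18·X²
At X = 77: dY/dX = 106722, Y = 2739198

Elasticity = 106722 · (77 / 2739198) = 3

Interpretation: for a small percentage change in X, the percentage change in Y is approximately 3.00 times as large.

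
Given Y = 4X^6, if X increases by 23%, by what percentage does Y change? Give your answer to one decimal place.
246.3%

For Y = 4X^6:
If X → X(1 + 0.23)
Then Y → Y · (1 + 0.23)^6
     ≈ Y · 3.4628

Percentage change = ((1 + 0.23)^6 − 1) × 100% ≈ 246.3%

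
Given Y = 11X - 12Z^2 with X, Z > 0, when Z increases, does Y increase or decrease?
Y decreases

Taking the partial derivative:
∂Y/∂Z = -24Z

∂Y/∂Z = -24Z < 0 (assuming positive values)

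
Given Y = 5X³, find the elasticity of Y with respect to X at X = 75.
Elasticity = 3

Elasticity = (dY/dX) · (X/Y)

dY/dX = 15·X²
At X = 75: dY/dX = 84375, Y = 2109375

Elasticity = 84375 · (75 / 2109375) = 3

Interpretation: for a small percentage change in X, the percentage change in Y is approximately 3.00 times as large.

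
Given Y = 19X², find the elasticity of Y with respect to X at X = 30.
Elasticity = 2

Elasticity = (dY/dX) · (X/Y)

dY/dX = 38·X
At X = 30: dY/dX = 1140, Y = 17100

Elasticity = 1140 · (30 / 17100) = 2

Interpretation: for a small percentage change in X, the percentage change in Y is approximately 2.00 times as large.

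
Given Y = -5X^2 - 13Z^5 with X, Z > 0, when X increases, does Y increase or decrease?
Y decreases

Taking the partial derivative:
∂Y/∂X = -10X

∂Y/∂X = -10X < 0 (assuming positive values)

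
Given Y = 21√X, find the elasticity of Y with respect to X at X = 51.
Elasticity = 1/2

Elasticity = (dY/dX) · (X/Y)

dY/dX = 21/(2·√X)
At X = 51: dY/dX = 7·√51/34, Y = 21·√51

Elasticity = (7·√51/34) · (51 / (21·√51)) = 1/2

Interpretation: for a small percentage change in X, the percentage change in Y is approximately 0.50 times as large.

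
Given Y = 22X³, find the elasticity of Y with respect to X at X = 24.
Elasticity = 3

Elasticity = (dY/dX) · (X/Y)

dY/dX = 66·X²
At X = 24: dY/dX = 38016, Y = 304128

Elasticity = 38016 · (24 / 304128) = 3

Interpretation: for a small percentage change in X, the percentage change in Y is approximately 3.00 times as large.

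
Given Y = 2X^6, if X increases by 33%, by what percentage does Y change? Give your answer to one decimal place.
453.5%

For Y = 2X^6:
If X → X(1 + 0.33)
Then Y → Y · (1 + 0.33)^6
     ≈ Y · 5.5349

Percentage change = ((1 + 0.33)^6 − 1) × 100% ≈ 453.5%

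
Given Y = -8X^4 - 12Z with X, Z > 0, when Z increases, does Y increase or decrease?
Y decreases

Taking the partial derivative:
∂Y/∂Z = -12

∂Y/∂Z = -12 < 0 (assuming positive values)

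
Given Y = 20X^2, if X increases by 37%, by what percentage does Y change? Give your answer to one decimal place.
87.7%

For Y = 20X^2:
If X → X(1 + 0.37)
Then Y → Y · (1 + 0.37)^2
     = Y · 1.8769

Percentage change = ((1 + 0.37)^2 − 1) × 100% ≈ 87.7%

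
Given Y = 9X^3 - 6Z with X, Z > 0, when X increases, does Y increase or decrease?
Y increases

Taking the partial derivative:
∂Y/∂X = 27X^2

∂Y/∂X = 27X^2 > 0 (assuming positive values)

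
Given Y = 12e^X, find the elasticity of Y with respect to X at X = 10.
Elasticity = 10

Elasticity = (dY/dX) · (X/Y)

dY/dX = 12·e^X
At X = 10: dY/dX = 12·e^10, Y = 12·e^10

Elasticity = (12·e^10) · (10 / (12·e^10)) = 10

Interpretation: for a small percentage change in X, the percentage change in Y is approximately 10.00 times as large.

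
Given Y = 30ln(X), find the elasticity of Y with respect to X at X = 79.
Elasticity = 1/ln(79) ≈ 0.2289

Elasticity = (dY/dX) · (X/Y)

dY/dX = 30/X
At X = 79: dY/dX = 30/79, Y = 30·ln(79)

Elasticity = (30/79) · (79 / (30·ln(79))) = 1/ln(79) ≈ 0.2289

Interpretation: for a small percentage change in X, the percentage change in Y is approximately 0.23 times as large.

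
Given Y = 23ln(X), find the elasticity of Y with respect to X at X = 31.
Elasticity = 1/ln(31) ≈ 0.2912

Elasticity = (dY/dX) · (X/Y)

dY/dX = 23/X
At X = 31: dY/dX = 23/31, Y = 23·ln(31)

Elasticity = (23/31) · (31 / (23·ln(31))) = 1/ln(31) ≈ 0.2912

Interpretation: for a small percentage change in X, the percentage change in Y is approximately 0.29 times as large.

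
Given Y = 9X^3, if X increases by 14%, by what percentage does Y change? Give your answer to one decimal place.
48.2%

For Y = 9X^3:
If X → X(1 + 0.14)
Then Y → Y · (1 + 0.14)^3
     ≈ Y · 1.4815

Percentage change = ((1 + 0.14)^3 − 1) × 100% ≈ 48.2%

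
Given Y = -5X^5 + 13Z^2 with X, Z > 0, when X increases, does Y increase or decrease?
Y decreases

Taking the partial derivative:
∂Y/∂X = -25X^4

∂Y/∂X = -25X^4 < 0 (assuming positive values)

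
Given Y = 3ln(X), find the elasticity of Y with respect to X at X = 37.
Elasticity = 1/ln(37) ≈ 0.2769

Elasticity = (dY/dX) · (X/Y)

dY/dX = 3/X
At X = 37: dY/dX = 3/37, Y = 3·ln(37)

Elasticity = (3/37) · (37 / (3·ln(37))) = 1/ln(37) ≈ 0.2769

Interpretation: for a small percentage change in X, the percentage change in Y is approximately 0.28 times as large.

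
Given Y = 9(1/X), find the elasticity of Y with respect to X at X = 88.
Elasticity = -1

Elasticity = (dY/dX) · (X/Y)

dY/dX = -9/X²
At X = 88: dY/dX = -9/7744, Y = 9/88

Elasticity = (-9/7744) · (88 / (9/88)) = -1

Interpretation: for a small percentage change in X, the percentage change in Y is approximately -1.00 times as large.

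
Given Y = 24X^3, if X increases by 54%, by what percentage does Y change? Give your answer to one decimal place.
265.2%

For Y = 24X^3:
If X → X(1 + 0.54)
Then Y → Y · (1 + 0.54)^3
     ≈ Y · 3.6523

Percentage change = ((1 + 0.54)^3 − 1) × 100% ≈ 265.2%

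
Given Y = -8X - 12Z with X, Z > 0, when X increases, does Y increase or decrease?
Y decreases

Taking the partial derivative:
∂Y/∂X = -8

∂Y/∂X = -8 < 0 (assuming positive values)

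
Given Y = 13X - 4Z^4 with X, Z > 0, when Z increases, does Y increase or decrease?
Y decreases

Taking the partial derivative:
∂Y/∂Z = -16Z^3

∂Y/∂Z = -16Z^3 < 0 (assuming positive values)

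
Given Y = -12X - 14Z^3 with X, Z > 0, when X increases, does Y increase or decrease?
Y decreases

Taking the partial derivative:
∂Y/∂X = -12

∂Y/∂X = -12 < 0 (assuming positive values)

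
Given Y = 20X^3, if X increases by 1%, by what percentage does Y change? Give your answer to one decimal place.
3.0%

For Y = 20X^3:
If X → X(1 + 0.01)
Then Y → Y · (1 + 0.01)^3
     ≈ Y · 1.0303

Percentage change = ((1 + 0.01)^3 − 1) × 100% ≈ 3.0%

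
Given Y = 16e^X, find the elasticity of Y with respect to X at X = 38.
Elasticity = 38

Elasticity = (dY/dX) · (X/Y)

dY/dX = 16·e^X
At X = 38: dY/dX = 16·e^38, Y = 16·e^38

Elasticity = (16·e^38) · (38 / (16·e^38)) = 38

Interpretation: for a small percentage change in X, the percentage change in Y is approximately 38.00 times as large.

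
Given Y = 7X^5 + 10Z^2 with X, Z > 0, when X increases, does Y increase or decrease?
Y increases

Taking the partial derivative:
∂Y/∂X = 35X^4

∂Y/∂X = 35X^4 > 0 (assuming positive values)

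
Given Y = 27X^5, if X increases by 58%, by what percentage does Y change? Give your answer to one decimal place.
884.7%

For Y = 27X^5:
If X → X(1 + 0.58)
Then Y → Y · (1 + 0.58)^5
     ≈ Y · 9.8466

Percentage change = ((1 + 0.58)^5 − 1) × 100% ≈ 884.7%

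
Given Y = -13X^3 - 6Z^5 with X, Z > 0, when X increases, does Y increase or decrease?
Y decreases

Taking the partial derivative:
∂Y/∂X = -39X^2

∂Y/∂X = -39X^2 < 0 (assuming positive values)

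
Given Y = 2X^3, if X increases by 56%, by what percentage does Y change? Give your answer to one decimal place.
279.6%

For Y = 2X^3:
If X → X(1 + 0.56)
Then Y → Y · (1 + 0.56)^3
     ≈ Y · 3.7964

Percentage change = ((1 + 0.56)^3 − 1) × 100% ≈ 279.6%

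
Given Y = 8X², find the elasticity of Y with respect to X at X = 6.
Elasticity = 2

Elasticity = (dY/dX) · (X/Y)

dY/dX = 16·X
At X = 6: dY/dX = 96, Y = 288

Elasticity = 96 · (6 / 288) = 2

Interpretation: for a small percentage change in X, the percentage change in Y is approximately 2.00 times as large.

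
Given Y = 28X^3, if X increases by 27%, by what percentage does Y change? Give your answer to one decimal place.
104.8%

For Y = 28X^3:
If X → X(1 + 0.27)
Then Y → Y · (1 + 0.27)^3
     ≈ Y · 2.0484

Percentage change = ((1 + 0.27)^3 − 1) × 100% ≈ 104.8%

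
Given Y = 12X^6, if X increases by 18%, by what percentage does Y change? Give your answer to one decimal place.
170.0%

For Y = 12X^6:
If X → X(1 + 0.18)
Then Y → Y · (1 + 0.18)^6
     ≈ Y · 2.6996

Percentage change = ((1 + 0.18)^6 − 1) × 100% ≈ 170.0%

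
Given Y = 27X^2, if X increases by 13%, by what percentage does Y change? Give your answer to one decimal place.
27.7%

For Y = 27X^2:
If X → X(1 + 0.13)
Then Y → Y · (1 + 0.13)^2
     = Y · 1.2769

Percentage change = ((1 + 0.13)^2 − 1) × 100% ≈ 27.7%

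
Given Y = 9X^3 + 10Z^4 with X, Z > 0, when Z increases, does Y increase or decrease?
Y increases

Taking the partial derivative:
∂Y/∂Z = 40Z^3

∂Y/∂Z = 40Z^3 > 0 (assuming positive values)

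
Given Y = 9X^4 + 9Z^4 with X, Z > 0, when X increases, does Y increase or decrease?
Y increases

Taking the partial derivative:
∂Y/∂X = 36X^3

∂Y/∂X = 36X^3 > 0 (assuming positive values)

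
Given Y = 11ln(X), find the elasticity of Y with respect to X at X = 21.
Elasticity = 1/ln(21) ≈ 0.3285

Elasticity = (dY/dX) · (X/Y)

dY/dX = 11/X
At X = 21: dY/dX = 11/21, Y = 11·ln(21)

Elasticity = (11/21) · (21 / (11·ln(21))) = 1/ln(21) ≈ 0.3285

Interpretation: for a small percentage change in X, the percentage change in Y is approximately 0.33 times as large.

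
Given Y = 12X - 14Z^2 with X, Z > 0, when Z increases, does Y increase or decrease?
Y decreases

Taking the partial derivative:
∂Y/∂Z = -28Z

∂Y/∂Z = -28Z < 0 (assuming positive values)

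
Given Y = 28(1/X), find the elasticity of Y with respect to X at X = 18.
Elasticity = -1

Elasticity = (dY/dX) · (X/Y)

dY/dX = -28/X²
At X = 18: dY/dX = -7/81, Y = 14/9

Elasticity = (-7/81) · (18 / (14/9)) = -1

Interpretation: for a small percentage change in X, the percentage change in Y is approximately -1.00 times as large.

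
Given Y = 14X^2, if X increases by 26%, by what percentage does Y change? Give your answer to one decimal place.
58.8%

For Y = 14X^2:
If X → X(1 + 0.26)
Then Y → Y · (1 + 0.26)^2
     = Y · 1.5876

Percentage change = ((1 + 0.26)^2 − 1) × 100% ≈ 58.8%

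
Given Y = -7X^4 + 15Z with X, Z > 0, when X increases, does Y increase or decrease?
Y decreases

Taking the partial derivative:
∂Y/∂X = -28X^3

∂Y/∂X = -28X^3 < 0 (assuming positive values)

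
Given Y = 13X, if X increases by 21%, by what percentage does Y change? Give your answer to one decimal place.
21.0%

For Y = 13X:
If X → X(1 + 0.21)
Then Y → Y · (1 + 0.21)^1
     = Y · 1.2100

Percentage change = ((1 + 0.21)^1 − 1) × 100% = 21.0%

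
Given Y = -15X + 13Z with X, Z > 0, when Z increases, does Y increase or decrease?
Y increases

Taking the partial derivative:
∂Y/∂Z = 13

∂Y/∂Z = 13 > 0 (assuming positive values)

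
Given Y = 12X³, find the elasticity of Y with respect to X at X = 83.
Elasticity = 3

Elasticity = (dY/dX) · (X/Y)

dY/dX = 36·X²
At X = 83: dY/dX = 248004, Y = 6861444

Elasticity = 248004 · (83 / 6861444) = 3

Interpretation: for a small percentage change in X, the percentage change in Y is approximately 3.00 times as large.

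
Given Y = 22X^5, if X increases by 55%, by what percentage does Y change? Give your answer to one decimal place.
794.7%

For Y = 22X^5:
If X → X(1 + 0.55)
Then Y → Y · (1 + 0.55)^5
     ≈ Y · 8.9466

Percentage change = ((1 + 0.55)^5 − 1) × 100% ≈ 794.7%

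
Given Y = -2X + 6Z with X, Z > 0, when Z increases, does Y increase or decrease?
Y increases

Taking the partial derivative:
∂Y/∂Z = 6

∂Y/∂Z = 6 > 0 (assuming positive values)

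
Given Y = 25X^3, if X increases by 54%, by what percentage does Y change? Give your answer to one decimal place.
265.2%

For Y = 25X^3:
If X → X(1 + 0.54)
Then Y → Y · (1 + 0.54)^3
     ≈ Y · 3.6523

Percentage change = ((1 + 0.54)^3 − 1) × 100% ≈ 265.2%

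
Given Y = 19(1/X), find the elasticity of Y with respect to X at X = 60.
Elasticity = -1

Elasticity = (dY/dX) · (X/Y)

dY/dX = -19/X²
At X = 60: dY/dX = -19/3600, Y = 19/60

Elasticity = (-19/3600) · (60 / (19/60)) = -1

Interpretation: for a small percentage change in X, the percentage change in Y is approximately -1.00 times as large.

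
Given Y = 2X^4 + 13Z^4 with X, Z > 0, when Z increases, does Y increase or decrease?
Y increases

Taking the partial derivative:
∂Y/∂Z = 52Z^3

∂Y/∂Z = 52Z^3 > 0 (assuming positive values)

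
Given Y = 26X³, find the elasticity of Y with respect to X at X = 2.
Elasticity = 3

Elasticity = (dY/dX) · (X/Y)

dY/dX = 78·X²
At X = 2: dY/dX = 312, Y = 208

Elasticity = 312 · (2 / 208) = 3

Interpretation: for a small percentage change in X, the percentage change in Y is approximately 3.00 times as large.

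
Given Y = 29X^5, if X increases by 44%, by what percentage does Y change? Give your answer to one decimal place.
519.2%

For Y = 29X^5:
If X → X(1 + 0.44)
Then Y → Y · (1 + 0.44)^5
     ≈ Y · 6.1917

Percentage change = ((1 + 0.44)^5 − 1) × 100% ≈ 519.2%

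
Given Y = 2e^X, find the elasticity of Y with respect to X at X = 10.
Elasticity = 10

Elasticity = (dY/dX) · (X/Y)

dY/dX = 2·e^X
At X = 10: dY/dX = 2·e^10, Y = 2·e^10

Elasticity = (2·e^10) · (10 / (2·e^10)) = 10

Interpretation: for a small percentage change in X, the percentage change in Y is approximately 10.00 times as large.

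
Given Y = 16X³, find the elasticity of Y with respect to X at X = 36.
Elasticity = 3

Elasticity = (dY/dX) · (X/Y)

dY/dX = 48·X²
At X = 36: dY/dX = 62208, Y = 746496

Elasticity = 62208 · (36 / 746496) = 3

Interpretation: for a small percentage change in X, the percentage change in Y is approximately 3.00 times as large.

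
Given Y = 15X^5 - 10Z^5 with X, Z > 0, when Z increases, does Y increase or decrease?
Y decreases

Taking the partial derivative:
∂Y/∂Z = -50Z^4

∂Y/∂Z = -50Z^4 < 0 (assuming positive values)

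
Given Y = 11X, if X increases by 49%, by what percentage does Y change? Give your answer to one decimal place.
49.0%

For Y = 11X:
If X → X(1 + 0.49)
Then Y → Y · (1 + 0.49)^1
     = Y · 1.4900

Percentage change = ((1 + 0.49)^1 − 1) × 100% = 49.0%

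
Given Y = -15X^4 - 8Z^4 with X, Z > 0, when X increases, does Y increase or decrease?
Y decreases

Taking the partial derivative:
∂Y/∂X = -60X^3

∂Y/∂X = -60X^3 < 0 (assuming positive values)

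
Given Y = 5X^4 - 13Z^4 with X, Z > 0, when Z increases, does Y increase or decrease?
Y decreases

Taking the partial derivative:
∂Y/∂Z = -52Z^3

∂Y/∂Z = -52Z^3 < 0 (assuming positive values)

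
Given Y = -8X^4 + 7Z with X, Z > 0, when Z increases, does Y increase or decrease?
Y increases

Taking the partial derivative:
∂Y/∂Z = 7

∂Y/∂Z = 7 > 0 (assuming positive values)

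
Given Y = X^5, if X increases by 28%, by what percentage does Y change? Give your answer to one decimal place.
243.6%

For Y = X^5:
If X → X(1 + 0.28)
Then Y → Y · (1 + 0.28)^5
     ≈ Y · 3.4360

Percentage change = ((1 + 0.28)^5 − 1) × 100% ≈ 243.6%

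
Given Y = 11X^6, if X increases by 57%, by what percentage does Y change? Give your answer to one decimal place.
1397.6%

For Y = 11X^6:
If X → X(1 + 0.57)
Then Y → Y · (1 + 0.57)^6
     ≈ Y · 14.9761

Percentage change = ((1 + 0.57)^6 − 1) × 100% ≈ 1397.6%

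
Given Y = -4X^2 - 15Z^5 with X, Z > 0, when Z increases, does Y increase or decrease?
Y decreases

Taking the partial derivative:
∂Y/∂Z = -75Z^4

∂Y/∂Z = -75Z^4 < 0 (assuming positive values)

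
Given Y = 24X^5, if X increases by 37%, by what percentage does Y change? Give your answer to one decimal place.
382.6%

For Y = 24X^5:
If X → X(1 + 0.37)
Then Y → Y · (1 + 0.37)^5
     ≈ Y · 4.8262

Percentage change = ((1 + 0.37)^5 − 1) × 100% ≈ 382.6%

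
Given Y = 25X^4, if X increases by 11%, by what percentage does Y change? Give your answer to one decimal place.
51.8%

For Y = 25X^4:
If X → X(1 + 0.11)
Then Y → Y · (1 + 0.11)^4
     ≈ Y · 1.5181

Percentage change = ((1 + 0.11)^4 − 1) × 100% ≈ 51.8%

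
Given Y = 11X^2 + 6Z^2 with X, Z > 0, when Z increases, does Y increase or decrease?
Y increases

Taking the partial derivative:
∂Y/∂Z = 12Z

∂Y/∂Z = 12Z > 0 (assuming positive values)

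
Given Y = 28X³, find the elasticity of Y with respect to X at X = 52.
Elasticity = 3

Elasticity = (dY/dX) · (X/Y)

dY/dX = 84·X²
At X = 52: dY/dX = 227136, Y = 3937024

Elasticity = 227136 · (52 / 3937024) = 3

Interpretation: for a small percentage change in X, the percentage change in Y is approximately 3.00 times as large.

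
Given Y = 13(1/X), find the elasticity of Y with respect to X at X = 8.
Elasticity = -1

Elasticity = (dY/dX) · (X/Y)

dY/dX = -13/X²
At X = 8: dY/dX = -13/64, Y = 13/8

Elasticity = (-13/64) · (8 / (13/8)) = -1

Interpretation: for a small percentage change in X, the percentage change in Y is approximately -1.00 times as large.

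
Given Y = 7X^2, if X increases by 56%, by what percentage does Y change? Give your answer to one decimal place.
143.4%

For Y = 7X^2:
If X → X(1 + 0.56)
Then Y → Y · (1 + 0.56)^2
     = Y · 2.4336

Percentage change = ((1 + 0.56)^2 − 1) × 100% ≈ 143.4%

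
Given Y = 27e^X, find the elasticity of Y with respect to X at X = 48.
Elasticity = 48

Elasticity = (dY/dX) · (X/Y)

dY/dX = 27·e^X
At X = 48: dY/dX = 27·e^48, Y = 27·e^48

Elasticity = (27·e^48) · (48 / (27·e^48)) = 48

Interpretation: for a small percentage change in X, the percentage change in Y is approximately 48.00 times as large.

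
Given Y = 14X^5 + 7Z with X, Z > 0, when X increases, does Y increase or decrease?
Y increases

Taking the partial derivative:
∂Y/∂X = 70X^4

∂Y/∂X = 70X^4 > 0 (assuming positive values)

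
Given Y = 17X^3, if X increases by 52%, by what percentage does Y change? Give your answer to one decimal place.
251.2%

For Y = 17X^3:
If X → X(1 + 0.52)
Then Y → Y · (1 + 0.52)^3
     ≈ Y · 3.5118

Percentage change = ((1 + 0.52)^3 − 1) × 100% ≈ 251.2%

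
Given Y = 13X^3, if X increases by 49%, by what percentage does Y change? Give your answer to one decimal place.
230.8%

For Y = 13X^3:
If X → X(1 + 0.49)
Then Y → Y · (1 + 0.49)^3
     ≈ Y · 3.3079

Percentage change = ((1 + 0.49)^3 − 1) × 100% ≈ 230.8%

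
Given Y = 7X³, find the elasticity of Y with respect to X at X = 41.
Elasticity = 3

Elasticity = (dY/dX) · (X/Y)

dY/dX = 21·X²
At X = 41: dY/dX = 35301, Y = 482447

Elasticity = 35301 · (41 / 482447) = 3

Interpretation: for a small percentage change in X, the percentage change in Y is approximately 3.00 times as large.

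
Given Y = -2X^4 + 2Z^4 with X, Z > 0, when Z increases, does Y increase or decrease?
Y increases

Taking the partial derivative:
∂Y/∂Z = 8Z^3

∂Y/∂Z = 8Z^3 > 0 (assuming positive values)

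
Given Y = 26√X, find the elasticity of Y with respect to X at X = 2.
Elasticity = 1/2

Elasticity = (dY/dX) · (X/Y)

dY/dX = 13/√X
At X = 2: dY/dX = 13·√2/2, Y = 26·√2

Elasticity = (13·√2/2) · (2 / (26·√2)) = 1/2

Interpretation: for a small percentage change in X, the percentage change in Y is approximately 0.50 times as large.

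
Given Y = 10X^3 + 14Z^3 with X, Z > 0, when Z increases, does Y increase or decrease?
Y increases

Taking the partial derivative:
∂Y/∂Z = 42Z^2

∂Y/∂Z = 42Z^2 > 0 (assuming positive values)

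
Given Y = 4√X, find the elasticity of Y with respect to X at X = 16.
Elasticity = 1/2

Elasticity = (dY/dX) · (X/Y)

dY/dX = 2/√X
At X = 16: dY/dX = 1/2, Y = 16

Elasticity = (1/2) · (16 / 16) = 1/2

Interpretation: for a small percentage change in X, the percentage change in Y is approximately 0.50 times as large.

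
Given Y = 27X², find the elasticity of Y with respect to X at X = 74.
Elasticity = 2

Elasticity = (dY/dX) · (X/Y)

dY/dX = 54·X
At X = 74: dY/dX = 3996, Y = 147852

Elasticity = 3996 · (74 / 147852) = 2

Interpretation: for a small percentage change in X, the percentage change in Y is approximately 2.00 times as large.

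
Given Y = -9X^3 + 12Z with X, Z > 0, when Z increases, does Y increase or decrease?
Y increases

Taking the partial derivative:
∂Y/∂Z = 12

∂Y/∂Z = 12 > 0 (assuming positive values)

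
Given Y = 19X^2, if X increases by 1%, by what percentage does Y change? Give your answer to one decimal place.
2.0%

For Y = 19X^2:
If X → X(1 + 0.01)
Then Y → Y · (1 + 0.01)^2
     = Y · 1.0201

Percentage change = ((1 + 0.01)^2 − 1) × 100% ≈ 2.0%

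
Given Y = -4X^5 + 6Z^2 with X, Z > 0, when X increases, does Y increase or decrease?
Y decreases

Taking the partial derivative:
∂Y/∂X = -20X^4

∂Y/∂X = -20X^4 < 0 (assuming positive values)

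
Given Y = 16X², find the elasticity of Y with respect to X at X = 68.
Elasticity = 2

Elasticity = (dY/dX) · (X/Y)

dY/dX = 32·X
At X = 68: dY/dX = 2176, Y = 73984

Elasticity = 2176 · (68 / 73984) = 2

Interpretation: for a small percentage change in X, the percentage change in Y is approximately 2.00 times as large.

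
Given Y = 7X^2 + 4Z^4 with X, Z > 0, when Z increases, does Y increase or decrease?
Y increases

Taking the partial derivative:
∂Y/∂Z = 16Z^3

∂Y/∂Z = 16Z^3 > 0 (assuming positive values)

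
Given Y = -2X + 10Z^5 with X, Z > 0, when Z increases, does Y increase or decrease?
Y increases

Taking the partial derivative:
∂Y/∂Z = 50Z^4

∂Y/∂Z = 50Z^4 > 0 (assuming positive values)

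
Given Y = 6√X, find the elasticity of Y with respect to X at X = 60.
Elasticity = 1/2

Elasticity = (dY/dX) · (X/Y)

dY/dX = 3/√X
At X = 60: dY/dX = √15/10, Y = 12·√15

Elasticity = (√15/10) · (60 / (12·√15)) = 1/2

Interpretation: for a small percentage change in X, the percentage change in Y is approximately 0.50 times as large.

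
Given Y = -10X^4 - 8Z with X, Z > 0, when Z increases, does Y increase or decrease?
Y decreases

Taking the partial derivative:
∂Y/∂Z = -8

∂Y/∂Z = -8 < 0 (assuming positive values)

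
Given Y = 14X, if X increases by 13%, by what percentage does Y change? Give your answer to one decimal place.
13.0%

For Y = 14X:
If X → X(1 + 0.13)
Then Y → Y · (1 + 0.13)^1
     = Y · 1.1300

Percentage change = ((1 + 0.13)^1 − 1) × 100% = 13.0%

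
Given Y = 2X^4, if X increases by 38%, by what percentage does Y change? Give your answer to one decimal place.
262.7%

For Y = 2X^4:
If X → X(1 + 0.38)
Then Y → Y · (1 + 0.38)^4
     ≈ Y · 3.6267

Percentage change = ((1 + 0.38)^4 − 1) × 100% ≈ 262.7%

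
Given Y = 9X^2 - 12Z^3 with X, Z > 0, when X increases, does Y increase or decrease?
Y increases

Taking the partial derivative:
∂Y/∂X = 18X

∂Y/∂X = 18X > 0 (assuming positive values)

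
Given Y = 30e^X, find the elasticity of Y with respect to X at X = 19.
Elasticity = 19

Elasticity = (dY/dX) · (X/Y)

dY/dX = 30·e^X
At X = 19: dY/dX = 30·e^19, Y = 30·e^19

Elasticity = (30·e^19) · (19 / (30·e^19)) = 19

Interpretation: for a small percentage change in X, the percentage change in Y is approximately 19.00 times as large.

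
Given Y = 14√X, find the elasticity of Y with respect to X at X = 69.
Elasticity = 1/2

Elasticity = (dY/dX) · (X/Y)

dY/dX = 7/√X
At X = 69: dY/dX = 7·√69/69, Y = 14·√69

Elasticity = (7·√69/69) · (69 / (14·√69)) = 1/2

Interpretation: for a small percentage change in X, the percentage change in Y is approximately 0.50 times as large.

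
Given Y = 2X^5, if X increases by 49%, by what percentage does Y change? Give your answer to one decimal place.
634.4%

For Y = 2X^5:
If X → X(1 + 0.49)
Then Y → Y · (1 + 0.49)^5
     ≈ Y · 7.3440

Percentage change = ((1 + 0.49)^5 − 1) × 100% ≈ 634.4%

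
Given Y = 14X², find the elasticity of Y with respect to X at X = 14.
Elasticity = 2

Elasticity = (dY/dX) · (X/Y)

dY/dX = 28·X
At X = 14: dY/dX = 392, Y = 2744

Elasticity = 392 · (14 / 2744) = 2

Interpretation: for a small percentage change in X, the percentage change in Y is approximately 2.00 times as large.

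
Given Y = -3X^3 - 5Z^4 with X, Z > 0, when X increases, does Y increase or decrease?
Y decreases

Taking the partial derivative:
∂Y/∂X = -9X^2

∂Y/∂X = -9X^2 < 0 (assuming positive values)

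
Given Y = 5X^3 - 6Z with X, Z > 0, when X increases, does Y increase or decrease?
Y increases

Taking the partial derivative:
∂Y/∂X = 15X^2

∂Y/∂X = 15X^2 > 0 (assuming positive values)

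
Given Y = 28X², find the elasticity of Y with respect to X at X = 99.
Elasticity = 2

Elasticity = (dY/dX) · (X/Y)

dY/dX = 56·X
At X = 99: dY/dX = 5544, Y = 274428

Elasticity = 5544 · (99 / 274428) = 2

Interpretation: for a small percentage change in X, the percentage change in Y is approximately 2.00 times as large.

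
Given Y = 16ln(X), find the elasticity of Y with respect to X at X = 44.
Elasticity = 1/ln(44) ≈ 0.2643

Elasticity = (dY/dX) · (X/Y)

dY/dX = 16/X
At X = 44: dY/dX = 4/11, Y = 16·ln(44)

Elasticity = (4/11) · (44 / (16·ln(44))) = 1/ln(44) ≈ 0.2643

Interpretation: for a small percentage change in X, the percentage change in Y is approximately 0.26 times as large.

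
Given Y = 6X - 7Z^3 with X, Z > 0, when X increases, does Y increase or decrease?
Y increases

Taking the partial derivative:
∂Y/∂X = 6

∂Y/∂X = 6 > 0 (assuming positive values)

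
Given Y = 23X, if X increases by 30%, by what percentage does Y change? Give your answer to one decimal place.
30.0%

For Y = 23X:
If X → X(1 + 0.3)
Then Y → Y · (1 + 0.3)^1
     = Y · 1.3000

Percentage change = ((1 + 0.3)^1 − 1) × 100% = 30.0%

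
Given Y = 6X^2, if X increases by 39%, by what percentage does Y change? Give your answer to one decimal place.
93.2%

For Y = 6X^2:
If X → X(1 + 0.39)
Then Y → Y · (1 + 0.39)^2
     = Y · 1.9321

Percentage change = ((1 + 0.39)^2 − 1) × 100% ≈ 93.2%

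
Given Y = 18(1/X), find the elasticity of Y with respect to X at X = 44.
Elasticity = -1

Elasticity = (dY/dX) · (X/Y)

dY/dX = -18/X²
At X = 44: dY/dX = -9/968, Y = 9/22

Elasticity = (-9/968) · (44 / (9/22)) = -1

Interpretation: for a small percentage change in X, the percentage change in Y is approximately -1.00 times as large.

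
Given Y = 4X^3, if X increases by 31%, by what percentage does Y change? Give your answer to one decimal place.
124.8%

For Y = 4X^3:
If X → X(1 + 0.31)
Then Y → Y · (1 + 0.31)^3
     ≈ Y · 2.2481

Percentage change = ((1 + 0.31)^3 − 1) × 100% ≈ 124.8%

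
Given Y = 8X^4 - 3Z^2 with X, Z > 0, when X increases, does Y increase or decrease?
Y increases

Taking the partial derivative:
∂Y/∂X = 32X^3

∂Y/∂X = 32X^3 > 0 (assuming positive values)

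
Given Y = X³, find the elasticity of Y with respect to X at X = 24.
Elasticity = 3

Elasticity = (dY/dX) · (X/Y)

dY/dX = 3·X²
At X = 24: dY/dX = 1728, Y = 13824

Elasticity = 1728 · (24 / 13824) = 3

Interpretation: for a small percentage change in X, the percentage change in Y is approximately 3.00 times as large.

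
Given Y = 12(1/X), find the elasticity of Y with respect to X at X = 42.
Elasticity = -1

Elasticity = (dY/dX) · (X/Y)

dY/dX = -12/X²
At X = 42: dY/dX = -1/147, Y = 2/7

Elasticity = (-1/147) · (42 / (2/7)) = -1

Interpretation: for a small percentage change in X, the percentage change in Y is approximately -1.00 times as large.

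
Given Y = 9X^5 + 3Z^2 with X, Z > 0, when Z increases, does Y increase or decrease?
Y increases

Taking the partial derivative:
∂Y/∂Z = 6Z

∂Y/∂Z = 6Z > 0 (assuming positive values)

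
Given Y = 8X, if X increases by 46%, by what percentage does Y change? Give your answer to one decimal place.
46.0%

For Y = 8X:
If X → X(1 + 0.46)
Then Y → Y · (1 + 0.46)^1
     = Y · 1.4600

Percentage change = ((1 + 0.46)^1 − 1) × 100% = 46.0%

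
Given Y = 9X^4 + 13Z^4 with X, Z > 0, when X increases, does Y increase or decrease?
Y increases

Taking the partial derivative:
∂Y/∂X = 36X^3

∂Y/∂X = 36X^3 > 0 (assuming positive values)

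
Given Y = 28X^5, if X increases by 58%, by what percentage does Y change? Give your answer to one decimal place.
884.7%

For Y = 28X^5:
If X → X(1 + 0.58)
Then Y → Y · (1 + 0.58)^5
     ≈ Y · 9.8466

Percentage change = ((1 + 0.58)^5 − 1) × 100% ≈ 884.7%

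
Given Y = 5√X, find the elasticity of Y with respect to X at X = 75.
Elasticity = 1/2

Elasticity = (dY/dX) · (X/Y)

dY/dX = 5/(2·√X)
At X = 75: dY/dX = √3/6, Y = 25·√3

Elasticity = (√3/6) · (75 / (25·√3)) = 1/2

Interpretation: for a small percentage change in X, the percentage change in Y is approximately 0.50 times as large.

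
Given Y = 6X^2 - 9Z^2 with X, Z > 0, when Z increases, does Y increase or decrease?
Y decreases

Taking the partial derivative:
∂Y/∂Z = -18Z

∂Y/∂Z = -18Z < 0 (assuming positive values)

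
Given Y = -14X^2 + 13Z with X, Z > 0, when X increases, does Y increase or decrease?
Y decreases

Taking the partial derivative:
∂Y/∂X = -28X

∂Y/∂X = -28X < 0 (assuming positive values)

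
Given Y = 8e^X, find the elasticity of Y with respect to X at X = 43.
Elasticity = 43

Elasticity = (dY/dX) · (X/Y)

dY/dX = 8·e^X
At X = 43: dY/dX = 8·e^43, Y = 8·e^43

Elasticity = (8·e^43) · (43 / (8·e^43)) = 43

Interpretation: for a small percentage change in X, the percentage change in Y is approximately 43.00 times as large.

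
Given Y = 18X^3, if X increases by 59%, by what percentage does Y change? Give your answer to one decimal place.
302.0%

For Y = 18X^3:
If X → X(1 + 0.59)
Then Y → Y · (1 + 0.59)^3
     ≈ Y · 4.0197

Percentage change = ((1 + 0.59)^3 − 1) × 100% ≈ 302.0%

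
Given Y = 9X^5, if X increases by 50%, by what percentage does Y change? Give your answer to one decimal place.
659.4%

For Y = 9X^5:
If X → X(1 + 0.5)
Then Y → Y · (1 + 0.5)^5
     ≈ Y · 7.5938

Percentage change = ((1 + 0.5)^5 − 1) × 100% ≈ 659.4%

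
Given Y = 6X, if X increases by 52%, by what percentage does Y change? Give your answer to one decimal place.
52.0%

For Y = 6X:
If X → X(1 + 0.52)
Then Y → Y · (1 + 0.52)^1
     = Y · 1.5200

Percentage change = ((1 + 0.52)^1 − 1) × 100% = 52.0%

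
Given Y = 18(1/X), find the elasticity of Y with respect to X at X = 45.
Elasticity = -1

Elasticity = (dY/dX) · (X/Y)

dY/dX = -18/X²
At X = 45: dY/dX = -2/225, Y = 2/5

Elasticity = (-2/225) · (45 / (2/5)) = -1

Interpretation: for a small percentage change in X, the percentage change in Y is approximately -1.00 times as large.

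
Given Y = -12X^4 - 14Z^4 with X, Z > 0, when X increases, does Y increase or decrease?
Y decreases

Taking the partial derivative:
∂Y/∂X = -48X^3

∂Y/∂X = -48X^3 < 0 (assuming positive values)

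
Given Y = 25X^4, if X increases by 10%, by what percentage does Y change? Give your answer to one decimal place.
46.4%

For Y = 25X^4:
If X → X(1 + 0.1)
Then Y → Y · (1 + 0.1)^4
     = Y · 1.4641

Percentage change = ((1 + 0.1)^4 − 1) × 100% ≈ 46.4%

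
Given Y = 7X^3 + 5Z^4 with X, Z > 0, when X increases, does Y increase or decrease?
Y increases

Taking the partial derivative:
∂Y/∂X = 21X^2

∂Y/∂X = 21X^2 > 0 (assuming positive values)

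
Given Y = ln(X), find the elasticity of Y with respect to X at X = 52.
Elasticity = 1/ln(52) ≈ 0.2531

Elasticity = (dY/dX) · (X/Y)

dY/dX = 1/X
At X = 52: dY/dX = 1/52, Y = ln(52)

Elasticity = (1/52) · (52 / (ln(52))) = 1/ln(52) ≈ 0.2531

Interpretation: for a small percentage change in X, the percentage change in Y is approximately 0.25 times as large.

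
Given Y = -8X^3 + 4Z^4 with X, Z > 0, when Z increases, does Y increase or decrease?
Y increases

Taking the partial derivative:
∂Y/∂Z = 16Z^3

∂Y/∂Z = 16Z^3 > 0 (assuming positive values)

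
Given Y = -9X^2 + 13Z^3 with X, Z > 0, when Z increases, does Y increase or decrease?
Y increases

Taking the partial derivative:
∂Y/∂Z = 39Z^2

∂Y/∂Z = 39Z^2 > 0 (assuming positive values)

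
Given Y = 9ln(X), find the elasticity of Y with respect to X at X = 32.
Elasticity = 1/ln(32) ≈ 0.2885

Elasticity = (dY/dX) · (X/Y)

dY/dX = 9/X
At X = 32: dY/dX = 9/32, Y = 9·ln(32)

Elasticity = (9/32) · (32 / (9·ln(32))) = 1/ln(32) ≈ 0.2885

Interpretation: for a small percentage change in X, the percentage change in Y is approximately 0.29 times as large.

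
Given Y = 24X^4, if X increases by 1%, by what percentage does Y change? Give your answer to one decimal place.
4.1%

For Y = 24X^4:
If X → X(1 + 0.01)
Then Y → Y · (1 + 0.01)^4
     ≈ Y · 1.0406

Percentage change = ((1 + 0.01)^4 − 1) × 100% ≈ 4.1%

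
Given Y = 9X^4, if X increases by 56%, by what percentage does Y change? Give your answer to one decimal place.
492.2%

For Y = 9X^4:
If X → X(1 + 0.56)
Then Y → Y · (1 + 0.56)^4
     ≈ Y · 5.9224

Percentage change = ((1 + 0.56)^4 − 1) × 100% ≈ 492.2%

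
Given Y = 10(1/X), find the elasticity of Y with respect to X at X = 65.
Elasticity = -1

Elasticity = (dY/dX) · (X/Y)

dY/dX = -10/X²
At X = 65: dY/dX = -2/845, Y = 2/13

Elasticity = (-2/845) · (65 / (2/13)) = -1

Interpretation: for a small percentage change in X, the percentage change in Y is approximately -1.00 times as large.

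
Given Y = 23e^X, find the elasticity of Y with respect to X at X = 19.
Elasticity = 19

Elasticity = (dY/dX) · (X/Y)

dY/dX = 23·e^X
At X = 19: dY/dX = 23·e^19, Y = 23·e^19

Elasticity = (23·e^19) · (19 / (23·e^19)) = 19

Interpretation: for a small percentage change in X, the percentage change in Y is approximately 19.00 times as large.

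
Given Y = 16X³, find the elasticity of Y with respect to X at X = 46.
Elasticity = 3

Elasticity = (dY/dX) · (X/Y)

dY/dX = 48·X²
At X = 46: dY/dX = 101568, Y = 1557376

Elasticity = 101568 · (46 / 1557376) = 3

Interpretation: for a small percentage change in X, the percentage change in Y is approximately 3.00 times as large.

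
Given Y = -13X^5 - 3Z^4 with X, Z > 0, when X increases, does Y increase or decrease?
Y decreases

Taking the partial derivative:
∂Y/∂X = -65X^4

∂Y/∂X = -65X^4 < 0 (assuming positive values)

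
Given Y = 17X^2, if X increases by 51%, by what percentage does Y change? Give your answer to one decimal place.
128.0%

For Y = 17X^2:
If X → X(1 + 0.51)
Then Y → Y · (1 + 0.51)^2
     = Y · 2.2801

Percentage change = ((1 + 0.51)^2 − 1) × 100% ≈ 128.0%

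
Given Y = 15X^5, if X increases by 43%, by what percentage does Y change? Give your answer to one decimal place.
498.0%

For Y = 15X^5:
If X → X(1 + 0.43)
Then Y → Y · (1 + 0.43)^5
     ≈ Y · 5.9797

Percentage change = ((1 + 0.43)^5 − 1) × 100% ≈ 498.0%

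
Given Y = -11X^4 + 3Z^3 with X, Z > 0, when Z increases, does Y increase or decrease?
Y increases

Taking the partial derivative:
∂Y/∂Z = 9Z^2

∂Y/∂Z = 9Z^2 > 0 (assuming positive values)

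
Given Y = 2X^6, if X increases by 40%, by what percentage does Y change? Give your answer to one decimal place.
653.0%

For Y = 2X^6:
If X → X(1 + 0.4)
Then Y → Y · (1 + 0.4)^6
     ≈ Y · 7.5295

Percentage change = ((1 + 0.4)^6 − 1) × 100% ≈ 653.0%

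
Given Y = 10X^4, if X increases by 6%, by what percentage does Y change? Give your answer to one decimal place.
26.2%

For Y = 10X^4:
If X → X(1 + 0.06)
Then Y → Y · (1 + 0.06)^4
     ≈ Y · 1.2625

Percentage change = ((1 + 0.06)^4 − 1) × 100% ≈ 26.2%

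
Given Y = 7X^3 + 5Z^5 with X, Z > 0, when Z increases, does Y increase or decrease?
Y increases

Taking the partial derivative:
∂Y/∂Z = 25Z^4

∂Y/∂Z = 25Z^4 > 0 (assuming positive values)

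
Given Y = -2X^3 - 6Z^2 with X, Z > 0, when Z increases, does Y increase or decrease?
Y decreases

Taking the partial derivative:
∂Y/∂Z = -12Z

∂Y/∂Z = -12Z < 0 (assuming positive values)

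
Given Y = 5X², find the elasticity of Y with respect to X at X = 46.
Elasticity = 2

Elasticity = (dY/dX) · (X/Y)

dY/dX = 10·X
At X = 46: dY/dX = 460, Y = 10580

Elasticity = 460 · (46 / 10580) = 2

Interpretation: for a small percentage change in X, the percentage change in Y is approximately 2.00 times as large.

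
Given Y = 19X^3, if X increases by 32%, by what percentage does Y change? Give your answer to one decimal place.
130.0%

For Y = 19X^3:
If X → X(1 + 0.32)
Then Y → Y · (1 + 0.32)^3
     ≈ Y · 2.3000

Percentage change = ((1 + 0.32)^3 − 1) × 100% ≈ 130.0%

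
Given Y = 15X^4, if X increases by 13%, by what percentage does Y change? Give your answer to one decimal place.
63.0%

For Y = 15X^4:
If X → X(1 + 0.13)
Then Y → Y · (1 + 0.13)^4
     ≈ Y · 1.6305

Percentage change = ((1 + 0.13)^4 − 1) × 100% ≈ 63.0%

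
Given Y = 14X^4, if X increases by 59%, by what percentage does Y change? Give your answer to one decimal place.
539.1%

For Y = 14X^4:
If X → X(1 + 0.59)
Then Y → Y · (1 + 0.59)^4
     ≈ Y · 6.3913

Percentage change = ((1 + 0.59)^4 − 1) × 100% ≈ 539.1%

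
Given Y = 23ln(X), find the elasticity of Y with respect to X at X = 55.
Elasticity = 1/ln(55) ≈ 0.2495

Elasticity = (dY/dX) · (X/Y)

dY/dX = 23/X
At X = 55: dY/dX = 23/55, Y = 23·ln(55)

Elasticity = (23/55) · (55 / (23·ln(55))) = 1/ln(55) ≈ 0.2495

Interpretation: for a small percentage change in X, the percentage change in Y is approximately 0.25 times as large.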